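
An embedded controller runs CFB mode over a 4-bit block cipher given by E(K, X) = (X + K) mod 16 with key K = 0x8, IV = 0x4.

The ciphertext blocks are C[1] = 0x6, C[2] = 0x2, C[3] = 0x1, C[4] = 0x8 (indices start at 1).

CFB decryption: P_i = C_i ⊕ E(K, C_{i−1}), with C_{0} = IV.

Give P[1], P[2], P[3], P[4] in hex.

P[1]: E(K, 0x4) = 0xC; 0x6 ⊕ 0xC = 0xA.
P[2]: E(K, 0x6) = 0xE; 0x2 ⊕ 0xE = 0xC.
P[3]: E(K, 0x2) = 0xA; 0x1 ⊕ 0xA = 0xB.
P[4]: E(K, 0x1) = 0x9; 0x8 ⊕ 0x9 = 0x1.

P[1] = 0xA, P[2] = 0xC, P[3] = 0xB, P[4] = 0x1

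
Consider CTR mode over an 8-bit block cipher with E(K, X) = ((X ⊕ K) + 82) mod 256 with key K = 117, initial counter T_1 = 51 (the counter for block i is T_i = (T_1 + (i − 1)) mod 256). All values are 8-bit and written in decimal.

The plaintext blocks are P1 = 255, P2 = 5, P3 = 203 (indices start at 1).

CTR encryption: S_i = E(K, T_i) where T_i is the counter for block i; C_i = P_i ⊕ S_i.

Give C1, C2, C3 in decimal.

C1 = 103, C2 = 150, C3 = 89

C1: T = 51, S = E(K, T) = 152; 255 ⊕ 152 = 103.
C2: T = 52, S = E(K, T) = 147; 5 ⊕ 147 = 150.
C3: T = 53, S = E(K, T) = 146; 203 ⊕ 146 = 89.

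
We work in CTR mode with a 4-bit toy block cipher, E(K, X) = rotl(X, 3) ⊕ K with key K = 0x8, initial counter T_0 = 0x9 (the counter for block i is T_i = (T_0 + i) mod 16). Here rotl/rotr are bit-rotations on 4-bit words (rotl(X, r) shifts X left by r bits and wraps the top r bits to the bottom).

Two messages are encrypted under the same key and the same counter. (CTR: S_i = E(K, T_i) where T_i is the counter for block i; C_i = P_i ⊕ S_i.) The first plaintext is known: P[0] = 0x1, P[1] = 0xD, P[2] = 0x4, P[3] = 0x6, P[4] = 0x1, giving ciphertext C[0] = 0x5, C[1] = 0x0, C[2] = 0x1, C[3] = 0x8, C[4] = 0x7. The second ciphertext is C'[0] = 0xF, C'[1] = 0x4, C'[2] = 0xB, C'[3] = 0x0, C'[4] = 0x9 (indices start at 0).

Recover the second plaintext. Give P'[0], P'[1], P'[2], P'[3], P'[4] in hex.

P'[0] = 0xB, P'[1] = 0x9, P'[2] = 0xE, P'[3] = 0xE, P'[4] = 0xF

In CTR with a reused counter, both messages share the same keystream S_i, so C_i ⊕ C'_i = P_i ⊕ P'_i and thus P'_i = P_i ⊕ C_i ⊕ C'_i.
P'[0]: 0x1 ⊕ 0x5 ⊕ 0xF = 0xB.
P'[1]: 0xD ⊕ 0x0 ⊕ 0x4 = 0x9.
P'[2]: 0x4 ⊕ 0x1 ⊕ 0xB = 0xE.
P'[3]: 0x6 ⊕ 0x8 ⊕ 0x0 = 0xE.
P'[4]: 0x1 ⊕ 0x7 ⊕ 0x9 = 0xF.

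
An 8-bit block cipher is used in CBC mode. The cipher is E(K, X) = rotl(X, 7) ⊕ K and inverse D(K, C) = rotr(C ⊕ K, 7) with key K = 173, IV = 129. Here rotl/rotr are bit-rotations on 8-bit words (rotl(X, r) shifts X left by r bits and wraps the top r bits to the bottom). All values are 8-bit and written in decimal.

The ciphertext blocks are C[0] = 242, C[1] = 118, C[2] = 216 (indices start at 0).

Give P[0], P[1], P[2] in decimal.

CBC decryption: P_i = D(K, C_i) ⊕ C_{i−1}, with C_{−1} = IV.
P[0]: D(K, 242) = 190; 190 ⊕ 129 = 63.
P[1]: D(K, 118) = 183; 183 ⊕ 242 = 69.
P[2]: D(K, 216) = 234; 234 ⊕ 118 = 156.

P[0] = 63, P[1] = 69, P[2] = 156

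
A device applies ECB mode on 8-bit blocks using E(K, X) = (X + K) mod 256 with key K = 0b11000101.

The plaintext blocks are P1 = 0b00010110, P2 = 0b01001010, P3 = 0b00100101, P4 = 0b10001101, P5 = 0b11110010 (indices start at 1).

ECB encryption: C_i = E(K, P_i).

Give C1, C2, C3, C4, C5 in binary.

C1: E(K, 0b00010110) = 0b11011011.
C2: E(K, 0b01001010) = 0b00001111.
C3: E(K, 0b00100101) = 0b11101010.
C4: E(K, 0b10001101) = 0b01010010.
C5: E(K, 0b11110010) = 0b10110111.

C1 = 0b11011011, C2 = 0b00001111, C3 = 0b11101010, C4 = 0b01010010, C5 = 0b10110111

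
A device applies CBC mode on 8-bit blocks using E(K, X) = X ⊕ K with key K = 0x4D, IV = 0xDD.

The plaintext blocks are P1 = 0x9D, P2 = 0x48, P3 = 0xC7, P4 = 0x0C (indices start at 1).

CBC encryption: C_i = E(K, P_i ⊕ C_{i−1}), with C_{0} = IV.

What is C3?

C1: P1 ⊕ 0xDD = 0x40; E(K, 0x40) = 0x0D.
C2: P2 ⊕ 0x0D = 0x45; E(K, 0x45) = 0x08.
C3: P3 ⊕ 0x08 = 0xCF; E(K, 0xCF) = 0x82.

C3 = 0x82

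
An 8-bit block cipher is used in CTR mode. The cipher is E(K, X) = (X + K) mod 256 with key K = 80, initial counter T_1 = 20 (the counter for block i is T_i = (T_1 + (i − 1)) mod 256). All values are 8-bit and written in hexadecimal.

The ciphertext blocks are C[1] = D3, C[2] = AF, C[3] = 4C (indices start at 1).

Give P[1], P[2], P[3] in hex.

P[1] = 73, P[2] = 0E, P[3] = EE

CTR decryption: S_i = E(K, T_i) where T_i is the counter for block i; P_i = C_i ⊕ S_i.
P[1]: T = 20, S = E(K, T) = A0; D3 ⊕ A0 = 73.
P[2]: T = 21, S = E(K, T) = A1; AF ⊕ A1 = 0E.
P[3]: T = 22, S = E(K, T) = A2; 4C ⊕ A2 = EE.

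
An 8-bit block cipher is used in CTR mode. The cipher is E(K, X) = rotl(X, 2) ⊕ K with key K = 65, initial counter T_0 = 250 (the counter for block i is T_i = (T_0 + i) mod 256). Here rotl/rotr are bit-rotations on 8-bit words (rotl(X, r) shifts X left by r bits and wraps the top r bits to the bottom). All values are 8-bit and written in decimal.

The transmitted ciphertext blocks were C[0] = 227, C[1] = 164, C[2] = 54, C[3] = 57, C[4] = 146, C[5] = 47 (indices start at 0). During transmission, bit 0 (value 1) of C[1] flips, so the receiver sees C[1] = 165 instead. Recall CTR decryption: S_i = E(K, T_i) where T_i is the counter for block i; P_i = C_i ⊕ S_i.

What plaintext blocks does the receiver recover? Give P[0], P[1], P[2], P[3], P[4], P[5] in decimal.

P[0] = 73, P[1] = 11, P[2] = 132, P[3] = 143, P[4] = 40, P[5] = 145

Only C[1] changed, to 165. In CTR, a change in C_i flips the same bit in P_i only; the keystream is unaffected. Decrypting the received ciphertext:
P[0]: T = 250, S = E(K, T) = 170; 227 ⊕ 170 = 73.
P[1]: T = 251, S = E(K, T) = 174; 165 ⊕ 174 = 11.
P[2]: T = 252, S = E(K, T) = 178; 54 ⊕ 178 = 132.
P[3]: T = 253, S = E(K, T) = 182; 57 ⊕ 182 = 143.
P[4]: T = 254, S = E(K, T) = 186; 146 ⊕ 186 = 40.
P[5]: T = 255, S = E(K, T) = 190; 47 ⊕ 190 = 145.
Blocks that differ from the original plaintext: P[1].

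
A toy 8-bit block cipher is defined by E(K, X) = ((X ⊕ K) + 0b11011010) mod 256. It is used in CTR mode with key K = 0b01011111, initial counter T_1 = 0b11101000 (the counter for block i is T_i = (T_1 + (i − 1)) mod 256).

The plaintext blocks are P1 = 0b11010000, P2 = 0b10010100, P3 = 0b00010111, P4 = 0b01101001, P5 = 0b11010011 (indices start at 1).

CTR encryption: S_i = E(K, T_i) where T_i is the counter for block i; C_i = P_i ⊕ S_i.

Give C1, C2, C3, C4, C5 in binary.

C1 = 0b01000001, C2 = 0b00000100, C3 = 0b10011000, C4 = 0b11100111, C5 = 0b01011110

C1: T = 0b11101000, S = E(K, T) = 0b10010001; 0b11010000 ⊕ 0b10010001 = 0b01000001.
C2: T = 0b11101001, S = E(K, T) = 0b10010000; 0b10010100 ⊕ 0b10010000 = 0b00000100.
C3: T = 0b11101010, S = E(K, T) = 0b10001111; 0b00010111 ⊕ 0b10001111 = 0b10011000.
C4: T = 0b11101011, S = E(K, T) = 0b10001110; 0b01101001 ⊕ 0b10001110 = 0b11100111.
C5: T = 0b11101100, S = E(K, T) = 0b10001101; 0b11010011 ⊕ 0b10001101 = 0b01011110.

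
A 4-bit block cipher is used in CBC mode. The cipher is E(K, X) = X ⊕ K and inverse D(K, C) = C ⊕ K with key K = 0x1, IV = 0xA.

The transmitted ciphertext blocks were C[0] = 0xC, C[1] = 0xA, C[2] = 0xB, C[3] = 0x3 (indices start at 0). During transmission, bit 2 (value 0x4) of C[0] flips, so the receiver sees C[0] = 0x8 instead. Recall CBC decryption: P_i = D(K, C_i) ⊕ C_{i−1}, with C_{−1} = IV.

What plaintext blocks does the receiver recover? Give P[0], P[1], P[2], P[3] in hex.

P[0] = 0x3, P[1] = 0x3, P[2] = 0x0, P[3] = 0x9

Only C[0] changed, to 0x8. In CBC, a change in C_i garbles P_i and flips the same bit in P_{i+1}. Decrypting the received ciphertext:
P[0]: D(K, 0x8) = 0x9; 0x9 ⊕ 0xA = 0x3.
P[1]: D(K, 0xA) = 0xB; 0xB ⊕ 0x8 = 0x3.
P[2]: D(K, 0xB) = 0xA; 0xA ⊕ 0xA = 0x0.
P[3]: D(K, 0x3) = 0x2; 0x2 ⊕ 0xB = 0x9.
Blocks that differ from the original plaintext: P[0], P[1].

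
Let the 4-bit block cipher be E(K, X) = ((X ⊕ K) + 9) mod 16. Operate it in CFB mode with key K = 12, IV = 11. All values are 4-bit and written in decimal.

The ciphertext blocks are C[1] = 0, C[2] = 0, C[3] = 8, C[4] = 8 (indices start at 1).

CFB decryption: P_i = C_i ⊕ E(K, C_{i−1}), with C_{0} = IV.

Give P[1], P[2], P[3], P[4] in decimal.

P[1]: E(K, 11) = 0; 0 ⊕ 0 = 0.
P[2]: E(K, 0) = 5; 0 ⊕ 5 = 5.
P[3]: E(K, 0) = 5; 8 ⊕ 5 = 13.
P[4]: E(K, 8) = 13; 8 ⊕ 13 = 5.

P[1] = 0, P[2] = 5, P[3] = 13, P[4] = 5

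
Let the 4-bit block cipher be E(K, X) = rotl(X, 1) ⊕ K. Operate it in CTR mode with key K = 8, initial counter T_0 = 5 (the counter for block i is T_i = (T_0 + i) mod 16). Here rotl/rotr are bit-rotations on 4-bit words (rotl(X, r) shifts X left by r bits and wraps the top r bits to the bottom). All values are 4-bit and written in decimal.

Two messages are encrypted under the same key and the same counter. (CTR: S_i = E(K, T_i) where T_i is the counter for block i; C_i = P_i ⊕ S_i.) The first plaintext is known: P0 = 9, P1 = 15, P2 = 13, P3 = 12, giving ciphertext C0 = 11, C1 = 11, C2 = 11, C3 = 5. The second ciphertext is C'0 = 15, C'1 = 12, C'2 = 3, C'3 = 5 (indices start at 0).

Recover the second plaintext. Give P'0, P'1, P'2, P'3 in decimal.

P'0 = 13, P'1 = 8, P'2 = 5, P'3 = 12

In CTR with a reused counter, both messages share the same keystream S_i, so C_i ⊕ C'_i = P_i ⊕ P'_i and thus P'_i = P_i ⊕ C_i ⊕ C'_i.
P'0: 9 ⊕ 11 ⊕ 15 = 13.
P'1: 15 ⊕ 11 ⊕ 12 = 8.
P'2: 13 ⊕ 11 ⊕ 3 = 5.
P'3: 12 ⊕ 5 ⊕ 5 = 12.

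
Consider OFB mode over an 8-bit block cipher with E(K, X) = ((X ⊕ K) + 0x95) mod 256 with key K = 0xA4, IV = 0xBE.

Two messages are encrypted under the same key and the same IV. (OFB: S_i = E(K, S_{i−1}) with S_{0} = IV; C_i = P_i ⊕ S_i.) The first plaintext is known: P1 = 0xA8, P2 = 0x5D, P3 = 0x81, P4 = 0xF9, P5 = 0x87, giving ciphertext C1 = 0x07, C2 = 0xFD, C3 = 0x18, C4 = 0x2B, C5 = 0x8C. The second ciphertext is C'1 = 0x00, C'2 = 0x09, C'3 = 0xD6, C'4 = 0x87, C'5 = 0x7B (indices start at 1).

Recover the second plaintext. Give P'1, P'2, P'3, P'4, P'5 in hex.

P'1 = 0xAF, P'2 = 0xA9, P'3 = 0x4F, P'4 = 0x55, P'5 = 0x70

In OFB with a reused IV, both messages share the same keystream S_i, so C_i ⊕ C'_i = P_i ⊕ P'_i and thus P'_i = P_i ⊕ C_i ⊕ C'_i.
P'1: 0xA8 ⊕ 0x07 ⊕ 0x00 = 0xAF.
P'2: 0x5D ⊕ 0xFD ⊕ 0x09 = 0xA9.
P'3: 0x81 ⊕ 0x18 ⊕ 0xD6 = 0x4F.
P'4: 0xF9 ⊕ 0x2B ⊕ 0x87 = 0x55.
P'5: 0x87 ⊕ 0x8C ⊕ 0x7B = 0x70.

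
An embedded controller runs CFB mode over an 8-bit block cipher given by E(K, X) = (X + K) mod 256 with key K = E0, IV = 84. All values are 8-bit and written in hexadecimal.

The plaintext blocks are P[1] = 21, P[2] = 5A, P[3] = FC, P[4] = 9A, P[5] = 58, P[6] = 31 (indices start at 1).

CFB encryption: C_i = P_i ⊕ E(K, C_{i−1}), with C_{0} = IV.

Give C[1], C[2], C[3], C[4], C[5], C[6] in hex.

C[1] = 45, C[2] = 7F, C[3] = A3, C[4] = 19, C[5] = A1, C[6] = B0

C[1]: E(K, 84) = 64; 21 ⊕ 64 = 45.
C[2]: E(K, 45) = 25; 5A ⊕ 25 = 7F.
C[3]: E(K, 7F) = 5F; FC ⊕ 5F = A3.
C[4]: E(K, A3) = 83; 9A ⊕ 83 = 19.
C[5]: E(K, 19) = F9; 58 ⊕ F9 = A1.
C[6]: E(K, A1) = 81; 31 ⊕ 81 = B0.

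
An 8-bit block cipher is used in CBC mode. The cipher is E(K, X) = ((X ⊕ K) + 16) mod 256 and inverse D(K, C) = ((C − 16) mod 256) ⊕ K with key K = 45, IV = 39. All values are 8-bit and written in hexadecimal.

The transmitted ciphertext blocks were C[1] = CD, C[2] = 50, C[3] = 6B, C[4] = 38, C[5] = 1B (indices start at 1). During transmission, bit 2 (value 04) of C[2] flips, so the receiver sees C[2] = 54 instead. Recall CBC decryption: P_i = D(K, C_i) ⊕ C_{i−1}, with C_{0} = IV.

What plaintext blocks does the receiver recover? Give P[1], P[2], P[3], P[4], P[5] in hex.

P[1] = CB, P[2] = B6, P[3] = 44, P[4] = 0C, P[5] = 78

Only C[2] changed, to 54. In CBC, a change in C_i garbles P_i and flips the same bit in P_{i+1}. Decrypting the received ciphertext:
P[1]: D(K, CD) = F2; F2 ⊕ 39 = CB.
P[2]: D(K, 54) = 7B; 7B ⊕ CD = B6.
P[3]: D(K, 6B) = 10; 10 ⊕ 54 = 44.
P[4]: D(K, 38) = 67; 67 ⊕ 6B = 0C.
P[5]: D(K, 1B) = 40; 40 ⊕ 38 = 78.
Blocks that differ from the original plaintext: P[2], P[3].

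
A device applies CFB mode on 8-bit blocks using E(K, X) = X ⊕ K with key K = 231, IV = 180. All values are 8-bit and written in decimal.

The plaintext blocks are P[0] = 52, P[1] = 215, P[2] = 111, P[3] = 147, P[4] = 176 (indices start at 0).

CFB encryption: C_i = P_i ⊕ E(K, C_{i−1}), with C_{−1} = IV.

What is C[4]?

C[0]: E(K, 180) = 83; 52 ⊕ 83 = 103.
C[1]: E(K, 103) = 128; 215 ⊕ 128 = 87.
C[2]: E(K, 87) = 176; 111 ⊕ 176 = 223.
C[3]: E(K, 223) = 56; 147 ⊕ 56 = 171.
C[4]: E(K, 171) = 76; 176 ⊕ 76 = 252.

C[4] = 252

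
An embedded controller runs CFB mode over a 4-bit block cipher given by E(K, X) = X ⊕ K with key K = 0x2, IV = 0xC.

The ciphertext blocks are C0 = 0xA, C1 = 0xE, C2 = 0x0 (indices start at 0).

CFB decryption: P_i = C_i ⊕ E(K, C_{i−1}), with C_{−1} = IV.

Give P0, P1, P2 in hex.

P0 = 0x4, P1 = 0x6, P2 = 0xC

P0: E(K, 0xC) = 0xE; 0xA ⊕ 0xE = 0x4.
P1: E(K, 0xA) = 0x8; 0xE ⊕ 0x8 = 0x6.
P2: E(K, 0xE) = 0xC; 0x0 ⊕ 0xC = 0xC.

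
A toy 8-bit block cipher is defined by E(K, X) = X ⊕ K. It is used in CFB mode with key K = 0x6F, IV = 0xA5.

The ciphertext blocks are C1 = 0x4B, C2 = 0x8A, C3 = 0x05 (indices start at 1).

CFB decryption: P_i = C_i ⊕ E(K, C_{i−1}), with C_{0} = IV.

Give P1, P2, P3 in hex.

P1: E(K, 0xA5) = 0xCA; 0x4B ⊕ 0xCA = 0x81.
P2: E(K, 0x4B) = 0x24; 0x8A ⊕ 0x24 = 0xAE.
P3: E(K, 0x8A) = 0xE5; 0x05 ⊕ 0xE5 = 0xE0.

P1 = 0x81, P2 = 0xAE, P3 = 0xE0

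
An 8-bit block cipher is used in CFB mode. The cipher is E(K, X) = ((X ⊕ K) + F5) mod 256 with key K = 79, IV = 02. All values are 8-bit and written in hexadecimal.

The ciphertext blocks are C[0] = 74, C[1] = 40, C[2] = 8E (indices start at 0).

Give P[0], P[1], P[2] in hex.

CFB decryption: P_i = C_i ⊕ E(K, C_{i−1}), with C_{−1} = IV.
P[0]: E(K, 02) = 70; 74 ⊕ 70 = 04.
P[1]: E(K, 74) = 02; 40 ⊕ 02 = 42.
P[2]: E(K, 40) = 2E; 8E ⊕ 2E = A0.

P[0] = 04, P[1] = 42, P[2] = A0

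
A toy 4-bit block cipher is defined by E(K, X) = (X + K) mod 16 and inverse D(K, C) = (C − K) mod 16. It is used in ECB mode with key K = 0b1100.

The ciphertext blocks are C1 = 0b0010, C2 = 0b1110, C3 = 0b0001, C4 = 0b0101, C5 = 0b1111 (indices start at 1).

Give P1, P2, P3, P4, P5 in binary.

ECB decryption: P_i = D(K, C_i).
P1: D(K, 0b0010) = 0b0110.
P2: D(K, 0b1110) = 0b0010.
P3: D(K, 0b0001) = 0b0101.
P4: D(K, 0b0101) = 0b1001.
P5: D(K, 0b1111) = 0b0011.

P1 = 0b0110, P2 = 0b0010, P3 = 0b0101, P4 = 0b1001, P5 = 0b0011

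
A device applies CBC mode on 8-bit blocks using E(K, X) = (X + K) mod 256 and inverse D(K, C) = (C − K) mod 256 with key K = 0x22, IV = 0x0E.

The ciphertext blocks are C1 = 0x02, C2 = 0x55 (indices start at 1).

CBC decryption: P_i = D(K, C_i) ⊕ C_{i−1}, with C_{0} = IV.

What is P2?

P2: D(K, 0x55) = 0x33; 0x33 ⊕ 0x02 = 0x31.

P2 = 0x31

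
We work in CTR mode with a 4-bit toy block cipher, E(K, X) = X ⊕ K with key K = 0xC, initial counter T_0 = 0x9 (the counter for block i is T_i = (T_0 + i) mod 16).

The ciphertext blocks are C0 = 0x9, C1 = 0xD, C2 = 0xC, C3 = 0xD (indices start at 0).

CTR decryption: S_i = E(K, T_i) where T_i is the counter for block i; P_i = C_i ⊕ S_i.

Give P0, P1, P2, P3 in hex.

P0 = 0xC, P1 = 0xB, P2 = 0xB, P3 = 0xD

P0: T = 0x9, S = E(K, T) = 0x5; 0x9 ⊕ 0x5 = 0xC.
P1: T = 0xA, S = E(K, T) = 0x6; 0xD ⊕ 0x6 = 0xB.
P2: T = 0xB, S = E(K, T) = 0x7; 0xC ⊕ 0x7 = 0xB.
P3: T = 0xC, S = E(K, T) = 0x0; 0xD ⊕ 0x0 = 0xD.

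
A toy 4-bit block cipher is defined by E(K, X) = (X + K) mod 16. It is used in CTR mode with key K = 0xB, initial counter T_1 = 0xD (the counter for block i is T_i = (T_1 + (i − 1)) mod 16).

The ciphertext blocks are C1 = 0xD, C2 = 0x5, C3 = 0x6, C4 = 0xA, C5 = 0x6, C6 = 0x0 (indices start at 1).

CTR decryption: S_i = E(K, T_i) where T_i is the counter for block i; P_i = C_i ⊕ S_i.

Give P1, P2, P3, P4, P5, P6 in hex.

P1 = 0x5, P2 = 0xC, P3 = 0xC, P4 = 0x1, P5 = 0xA, P6 = 0xD

P1: T = 0xD, S = E(K, T) = 0x8; 0xD ⊕ 0x8 = 0x5.
P2: T = 0xE, S = E(K, T) = 0x9; 0x5 ⊕ 0x9 = 0xC.
P3: T = 0xF, S = E(K, T) = 0xA; 0x6 ⊕ 0xA = 0xC.
P4: T = 0x0, S = E(K, T) = 0xB; 0xA ⊕ 0xB = 0x1.
P5: T = 0x1, S = E(K, T) = 0xC; 0x6 ⊕ 0xC = 0xA.
P6: T = 0x2, S = E(K, T) = 0xD; 0x0 ⊕ 0xD = 0xD.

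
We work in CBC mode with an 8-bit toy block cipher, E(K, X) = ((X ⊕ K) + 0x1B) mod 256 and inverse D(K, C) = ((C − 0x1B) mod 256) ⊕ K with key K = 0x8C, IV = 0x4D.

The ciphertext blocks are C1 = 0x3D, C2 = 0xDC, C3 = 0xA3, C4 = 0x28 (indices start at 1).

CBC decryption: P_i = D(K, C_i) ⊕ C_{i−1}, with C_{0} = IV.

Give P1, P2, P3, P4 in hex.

P1: D(K, 0x3D) = 0xAE; 0xAE ⊕ 0x4D = 0xE3.
P2: D(K, 0xDC) = 0x4D; 0x4D ⊕ 0x3D = 0x70.
P3: D(K, 0xA3) = 0x04; 0x04 ⊕ 0xDC = 0xD8.
P4: D(K, 0x28) = 0x81; 0x81 ⊕ 0xA3 = 0x22.

P1 = 0xE3, P2 = 0x70, P3 = 0xD8, P4 = 0x22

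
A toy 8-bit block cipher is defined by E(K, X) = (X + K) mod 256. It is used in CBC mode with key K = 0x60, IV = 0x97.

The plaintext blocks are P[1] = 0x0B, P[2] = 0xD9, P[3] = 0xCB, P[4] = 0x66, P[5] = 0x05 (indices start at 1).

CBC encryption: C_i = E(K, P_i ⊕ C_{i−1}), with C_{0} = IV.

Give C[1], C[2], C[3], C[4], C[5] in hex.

C[1]: P[1] ⊕ 0x97 = 0x9C; E(K, 0x9C) = 0xFC.
C[2]: P[2] ⊕ 0xFC = 0x25; E(K, 0x25) = 0x85.
C[3]: P[3] ⊕ 0x85 = 0x4E; E(K, 0x4E) = 0xAE.
C[4]: P[4] ⊕ 0xAE = 0xC8; E(K, 0xC8) = 0x28.
C[5]: P[5] ⊕ 0x28 = 0x2D; E(K, 0x2D) = 0x8D.

C[1] = 0xFC, C[2] = 0x85, C[3] = 0xAE, C[4] = 0x28, C[5] = 0x8D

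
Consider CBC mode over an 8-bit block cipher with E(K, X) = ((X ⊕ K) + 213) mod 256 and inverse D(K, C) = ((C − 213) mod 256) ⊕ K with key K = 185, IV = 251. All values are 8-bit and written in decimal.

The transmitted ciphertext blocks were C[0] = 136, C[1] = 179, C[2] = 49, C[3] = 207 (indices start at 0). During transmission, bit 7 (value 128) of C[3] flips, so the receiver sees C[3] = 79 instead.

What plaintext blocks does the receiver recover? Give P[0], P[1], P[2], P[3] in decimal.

CBC decryption: P_i = D(K, C_i) ⊕ C_{i−1}, with C_{−1} = IV.
Only C[3] changed, to 79. In CBC, a change in C_i garbles P_i and flips the same bit in P_{i+1}. Decrypting the received ciphertext:
P[0]: D(K, 136) = 10; 10 ⊕ 251 = 241.
P[1]: D(K, 179) = 103; 103 ⊕ 136 = 239.
P[2]: D(K, 49) = 229; 229 ⊕ 179 = 86.
P[3]: D(K, 79) = 195; 195 ⊕ 49 = 242.
Blocks that differ from the original plaintext: P[3].

P[0] = 241, P[1] = 239, P[2] = 86, P[3] = 242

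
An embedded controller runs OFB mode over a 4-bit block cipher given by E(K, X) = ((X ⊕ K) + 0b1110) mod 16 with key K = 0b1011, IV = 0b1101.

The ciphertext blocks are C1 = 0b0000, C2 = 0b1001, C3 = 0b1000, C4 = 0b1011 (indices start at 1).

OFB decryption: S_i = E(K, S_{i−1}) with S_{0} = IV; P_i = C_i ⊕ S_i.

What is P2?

P1: S = E(K, 0b1101) = 0b0100; 0b0000 ⊕ 0b0100 = 0b0100.
P2: S = E(K, 0b0100) = 0b1101; 0b1001 ⊕ 0b1101 = 0b0100.

P2 = 0b0100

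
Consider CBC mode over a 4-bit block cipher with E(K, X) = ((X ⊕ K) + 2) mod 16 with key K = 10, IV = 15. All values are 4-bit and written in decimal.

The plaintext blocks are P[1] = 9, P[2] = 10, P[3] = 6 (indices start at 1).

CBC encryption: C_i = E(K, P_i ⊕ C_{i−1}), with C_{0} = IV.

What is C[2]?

C[1]: P[1] ⊕ 15 = 6; E(K, 6) = 14.
C[2]: P[2] ⊕ 14 = 4; E(K, 4) = 0.

C[2] = 0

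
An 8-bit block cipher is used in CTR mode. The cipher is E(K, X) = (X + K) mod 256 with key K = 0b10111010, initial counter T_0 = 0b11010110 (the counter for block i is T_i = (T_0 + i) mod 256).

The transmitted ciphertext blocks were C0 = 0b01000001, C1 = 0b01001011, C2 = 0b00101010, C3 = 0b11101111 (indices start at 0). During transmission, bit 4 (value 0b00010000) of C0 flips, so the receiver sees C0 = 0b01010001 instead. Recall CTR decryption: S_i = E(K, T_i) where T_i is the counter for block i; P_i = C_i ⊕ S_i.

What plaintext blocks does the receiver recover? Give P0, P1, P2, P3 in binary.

Only C0 changed, to 0b01010001. In CTR, a change in C_i flips the same bit in P_i only; the keystream is unaffected. Decrypting the received ciphertext:
P0: T = 0b11010110, S = E(K, T) = 0b10010000; 0b01010001 ⊕ 0b10010000 = 0b11000001.
P1: T = 0b11010111, S = E(K, T) = 0b10010001; 0b01001011 ⊕ 0b10010001 = 0b11011010.
P2: T = 0b11011000, S = E(K, T) = 0b10010010; 0b00101010 ⊕ 0b10010010 = 0b10111000.
P3: T = 0b11011001, S = E(K, T) = 0b10010011; 0b11101111 ⊕ 0b10010011 = 0b01111100.
Blocks that differ from the original plaintext: P0.

P0 = 0b11000001, P1 = 0b11011010, P2 = 0b10111000, P3 = 0b01111100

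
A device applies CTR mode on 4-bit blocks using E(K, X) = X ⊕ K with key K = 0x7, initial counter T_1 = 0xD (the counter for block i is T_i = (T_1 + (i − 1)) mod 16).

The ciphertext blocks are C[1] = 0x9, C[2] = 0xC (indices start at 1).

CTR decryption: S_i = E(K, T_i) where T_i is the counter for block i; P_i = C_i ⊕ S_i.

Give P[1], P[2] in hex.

P[1] = 0x3, P[2] = 0x5

P[1]: T = 0xD, S = E(K, T) = 0xA; 0x9 ⊕ 0xA = 0x3.
P[2]: T = 0xE, S = E(K, T) = 0x9; 0xC ⊕ 0x9 = 0x5.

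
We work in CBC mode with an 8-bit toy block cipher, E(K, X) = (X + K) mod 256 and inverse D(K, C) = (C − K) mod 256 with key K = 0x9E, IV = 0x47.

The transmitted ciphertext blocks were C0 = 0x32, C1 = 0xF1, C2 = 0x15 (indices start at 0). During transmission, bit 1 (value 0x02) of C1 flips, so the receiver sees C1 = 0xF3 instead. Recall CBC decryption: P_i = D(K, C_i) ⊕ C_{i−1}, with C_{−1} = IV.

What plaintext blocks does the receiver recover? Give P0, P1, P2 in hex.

P0 = 0xD3, P1 = 0x67, P2 = 0x84

Only C1 changed, to 0xF3. In CBC, a change in C_i garbles P_i and flips the same bit in P_{i+1}. Decrypting the received ciphertext:
P0: D(K, 0x32) = 0x94; 0x94 ⊕ 0x47 = 0xD3.
P1: D(K, 0xF3) = 0x55; 0x55 ⊕ 0x32 = 0x67.
P2: D(K, 0x15) = 0x77; 0x77 ⊕ 0xF3 = 0x84.
Blocks that differ from the original plaintext: P1, P2.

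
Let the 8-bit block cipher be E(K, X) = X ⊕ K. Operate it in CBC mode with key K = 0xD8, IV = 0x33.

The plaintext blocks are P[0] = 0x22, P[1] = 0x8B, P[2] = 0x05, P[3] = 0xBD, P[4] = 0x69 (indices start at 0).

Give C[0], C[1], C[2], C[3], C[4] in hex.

CBC encryption: C_i = E(K, P_i ⊕ C_{i−1}), with C_{−1} = IV.
C[0]: P[0] ⊕ 0x33 = 0x11; E(K, 0x11) = 0xC9.
C[1]: P[1] ⊕ 0xC9 = 0x42; E(K, 0x42) = 0x9A.
C[2]: P[2] ⊕ 0x9A = 0x9F; E(K, 0x9F) = 0x47.
C[3]: P[3] ⊕ 0x47 = 0xFA; E(K, 0xFA) = 0x22.
C[4]: P[4] ⊕ 0x22 = 0x4B; E(K, 0x4B) = 0x93.

C[0] = 0xC9, C[1] = 0x9A, C[2] = 0x47, C[3] = 0x22, C[4] = 0x93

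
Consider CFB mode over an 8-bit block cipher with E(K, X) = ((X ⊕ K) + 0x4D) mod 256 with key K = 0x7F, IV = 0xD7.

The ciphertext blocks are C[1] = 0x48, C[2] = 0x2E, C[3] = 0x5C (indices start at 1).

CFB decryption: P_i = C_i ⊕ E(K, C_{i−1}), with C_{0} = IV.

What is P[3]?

P[3]: E(K, 0x2E) = 0x9E; 0x5C ⊕ 0x9E = 0xC2.

P[3] = 0xC2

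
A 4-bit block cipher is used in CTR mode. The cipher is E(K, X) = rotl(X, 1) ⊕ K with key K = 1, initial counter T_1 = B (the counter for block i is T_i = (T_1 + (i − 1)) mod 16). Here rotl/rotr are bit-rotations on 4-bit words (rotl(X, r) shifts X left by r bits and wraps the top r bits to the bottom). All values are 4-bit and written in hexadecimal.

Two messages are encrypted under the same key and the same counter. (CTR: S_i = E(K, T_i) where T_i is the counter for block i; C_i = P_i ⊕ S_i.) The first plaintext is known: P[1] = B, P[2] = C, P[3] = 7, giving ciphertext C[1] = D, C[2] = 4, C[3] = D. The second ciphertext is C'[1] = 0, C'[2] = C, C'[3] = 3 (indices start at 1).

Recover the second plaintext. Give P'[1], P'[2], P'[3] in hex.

P'[1] = 6, P'[2] = 4, P'[3] = 9

In CTR with a reused counter, both messages share the same keystream S_i, so C_i ⊕ C'_i = P_i ⊕ P'_i and thus P'_i = P_i ⊕ C_i ⊕ C'_i.
P'[1]: B ⊕ D ⊕ 0 = 6.
P'[2]: C ⊕ 4 ⊕ C = 4.
P'[3]: 7 ⊕ D ⊕ 3 = 9.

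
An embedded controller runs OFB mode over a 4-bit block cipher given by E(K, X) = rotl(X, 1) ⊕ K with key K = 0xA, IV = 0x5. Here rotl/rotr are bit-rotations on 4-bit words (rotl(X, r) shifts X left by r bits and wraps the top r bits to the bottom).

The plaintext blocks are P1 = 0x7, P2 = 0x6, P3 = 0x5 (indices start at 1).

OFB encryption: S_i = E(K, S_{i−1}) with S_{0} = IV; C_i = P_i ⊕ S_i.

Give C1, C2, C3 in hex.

C1 = 0x7, C2 = 0xC, C3 = 0xA

C1: S = E(K, 0x5) = 0x0; 0x7 ⊕ 0x0 = 0x7.
C2: S = E(K, 0x0) = 0xA; 0x6 ⊕ 0xA = 0xC.
C3: S = E(K, 0xA) = 0xF; 0x5 ⊕ 0xF = 0xA.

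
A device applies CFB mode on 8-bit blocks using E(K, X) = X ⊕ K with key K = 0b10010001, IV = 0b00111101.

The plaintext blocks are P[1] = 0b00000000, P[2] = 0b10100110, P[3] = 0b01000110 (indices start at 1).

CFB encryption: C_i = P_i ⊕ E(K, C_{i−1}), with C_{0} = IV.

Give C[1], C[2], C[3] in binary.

C[1] = 0b10101100, C[2] = 0b10011011, C[3] = 0b01001100

C[1]: E(K, 0b00111101) = 0b10101100; 0b00000000 ⊕ 0b10101100 = 0b10101100.
C[2]: E(K, 0b10101100) = 0b00111101; 0b10100110 ⊕ 0b00111101 = 0b10011011.
C[3]: E(K, 0b10011011) = 0b00001010; 0b01000110 ⊕ 0b00001010 = 0b01001100.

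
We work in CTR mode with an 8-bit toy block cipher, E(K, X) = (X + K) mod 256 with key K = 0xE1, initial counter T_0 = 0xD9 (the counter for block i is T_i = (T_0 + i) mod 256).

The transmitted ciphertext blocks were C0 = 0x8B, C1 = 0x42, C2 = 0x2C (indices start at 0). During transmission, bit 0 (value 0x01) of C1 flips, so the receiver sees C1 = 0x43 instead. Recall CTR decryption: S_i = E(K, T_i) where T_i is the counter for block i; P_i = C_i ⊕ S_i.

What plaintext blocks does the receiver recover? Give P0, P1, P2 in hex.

P0 = 0x31, P1 = 0xF8, P2 = 0x90

Only C1 changed, to 0x43. In CTR, a change in C_i flips the same bit in P_i only; the keystream is unaffected. Decrypting the received ciphertext:
P0: T = 0xD9, S = E(K, T) = 0xBA; 0x8B ⊕ 0xBA = 0x31.
P1: T = 0xDA, S = E(K, T) = 0xBB; 0x43 ⊕ 0xBB = 0xF8.
P2: T = 0xDB, S = E(K, T) = 0xBC; 0x2C ⊕ 0xBC = 0x90.
Blocks that differ from the original plaintext: P1.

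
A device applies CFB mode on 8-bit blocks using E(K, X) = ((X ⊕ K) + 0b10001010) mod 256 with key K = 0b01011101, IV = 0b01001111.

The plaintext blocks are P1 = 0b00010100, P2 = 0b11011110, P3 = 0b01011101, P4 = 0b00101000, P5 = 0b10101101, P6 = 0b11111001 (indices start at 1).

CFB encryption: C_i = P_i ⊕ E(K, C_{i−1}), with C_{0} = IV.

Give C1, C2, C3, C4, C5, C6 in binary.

C1 = 0b10001000, C2 = 0b10000001, C3 = 0b00111011, C4 = 0b11011000, C5 = 0b10100010, C6 = 0b01110000

C1: E(K, 0b01001111) = 0b10011100; 0b00010100 ⊕ 0b10011100 = 0b10001000.
C2: E(K, 0b10001000) = 0b01011111; 0b11011110 ⊕ 0b01011111 = 0b10000001.
C3: E(K, 0b10000001) = 0b01100110; 0b01011101 ⊕ 0b01100110 = 0b00111011.
C4: E(K, 0b00111011) = 0b11110000; 0b00101000 ⊕ 0b11110000 = 0b11011000.
C5: E(K, 0b11011000) = 0b00001111; 0b10101101 ⊕ 0b00001111 = 0b10100010.
C6: E(K, 0b10100010) = 0b10001001; 0b11111001 ⊕ 0b10001001 = 0b01110000.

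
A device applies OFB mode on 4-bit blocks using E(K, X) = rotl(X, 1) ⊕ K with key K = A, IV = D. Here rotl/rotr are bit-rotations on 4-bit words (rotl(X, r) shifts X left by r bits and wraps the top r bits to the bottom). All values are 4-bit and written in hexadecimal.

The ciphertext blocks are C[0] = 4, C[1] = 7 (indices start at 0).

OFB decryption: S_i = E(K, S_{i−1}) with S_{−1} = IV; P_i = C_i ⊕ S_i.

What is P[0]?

P[0]: S = E(K, D) = 1; 4 ⊕ 1 = 5.

P[0] = 5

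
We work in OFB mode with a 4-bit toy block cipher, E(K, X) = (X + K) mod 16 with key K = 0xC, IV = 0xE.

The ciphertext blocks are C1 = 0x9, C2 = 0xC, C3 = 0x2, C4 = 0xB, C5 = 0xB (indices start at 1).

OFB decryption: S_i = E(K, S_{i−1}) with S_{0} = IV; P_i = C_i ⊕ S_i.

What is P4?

P4 = 0x5

P1: S = E(K, 0xE) = 0xA; 0x9 ⊕ 0xA = 0x3.
P2: S = E(K, 0xA) = 0x6; 0xC ⊕ 0x6 = 0xA.
P3: S = E(K, 0x6) = 0x2; 0x2 ⊕ 0x2 = 0x0.
P4: S = E(K, 0x2) = 0xE; 0xB ⊕ 0xE = 0x5.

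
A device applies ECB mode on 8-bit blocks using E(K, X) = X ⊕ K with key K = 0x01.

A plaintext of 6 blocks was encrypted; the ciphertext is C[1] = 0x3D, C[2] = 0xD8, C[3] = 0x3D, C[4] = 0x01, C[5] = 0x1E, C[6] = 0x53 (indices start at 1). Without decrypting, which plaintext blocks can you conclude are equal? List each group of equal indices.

P[1] = P[3]

ECB encrypts each block independently with the same key, so equal ciphertext blocks imply equal plaintext blocks.
C[1] = C[3] = 0x3D, so P[1] = P[3].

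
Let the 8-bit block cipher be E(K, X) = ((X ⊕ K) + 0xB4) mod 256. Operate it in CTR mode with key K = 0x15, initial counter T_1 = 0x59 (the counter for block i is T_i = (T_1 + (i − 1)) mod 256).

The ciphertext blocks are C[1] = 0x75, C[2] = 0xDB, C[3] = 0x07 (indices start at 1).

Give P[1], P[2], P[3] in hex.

CTR decryption: S_i = E(K, T_i) where T_i is the counter for block i; P_i = C_i ⊕ S_i.
P[1]: T = 0x59, S = E(K, T) = 0x00; 0x75 ⊕ 0x00 = 0x75.
P[2]: T = 0x5A, S = E(K, T) = 0x03; 0xDB ⊕ 0x03 = 0xD8.
P[3]: T = 0x5B, S = E(K, T) = 0x02; 0x07 ⊕ 0x02 = 0x05.

P[1] = 0x75, P[2] = 0xD8, P[3] = 0x05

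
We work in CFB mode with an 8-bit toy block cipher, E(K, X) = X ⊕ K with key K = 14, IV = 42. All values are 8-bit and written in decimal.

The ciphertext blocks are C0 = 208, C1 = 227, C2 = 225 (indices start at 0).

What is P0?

CFB decryption: P_i = C_i ⊕ E(K, C_{i−1}), with C_{−1} = IV.
P0: E(K, 42) = 36; 208 ⊕ 36 = 244.

P0 = 244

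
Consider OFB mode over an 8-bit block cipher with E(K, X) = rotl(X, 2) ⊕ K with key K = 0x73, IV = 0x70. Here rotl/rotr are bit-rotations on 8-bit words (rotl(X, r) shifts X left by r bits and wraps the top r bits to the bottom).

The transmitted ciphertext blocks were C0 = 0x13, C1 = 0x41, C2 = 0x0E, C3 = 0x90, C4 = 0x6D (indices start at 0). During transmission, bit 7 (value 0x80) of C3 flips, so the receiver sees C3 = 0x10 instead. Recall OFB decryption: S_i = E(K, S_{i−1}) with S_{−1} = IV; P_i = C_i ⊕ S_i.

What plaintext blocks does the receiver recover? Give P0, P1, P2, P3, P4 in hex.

Only C3 changed, to 0x10. In OFB, a change in C_i flips the same bit in P_i only; the keystream is unaffected. Decrypting the received ciphertext:
P0: S = E(K, 0x70) = 0xB2; 0x13 ⊕ 0xB2 = 0xA1.
P1: S = E(K, 0xB2) = 0xB9; 0x41 ⊕ 0xB9 = 0xF8.
P2: S = E(K, 0xB9) = 0x95; 0x0E ⊕ 0x95 = 0x9B.
P3: S = E(K, 0x95) = 0x25; 0x10 ⊕ 0x25 = 0x35.
P4: S = E(K, 0x25) = 0xE7; 0x6D ⊕ 0xE7 = 0x8A.
Blocks that differ from the original plaintext: P3.

P0 = 0xA1, P1 = 0xF8, P2 = 0x9B, P3 = 0x35, P4 = 0x8A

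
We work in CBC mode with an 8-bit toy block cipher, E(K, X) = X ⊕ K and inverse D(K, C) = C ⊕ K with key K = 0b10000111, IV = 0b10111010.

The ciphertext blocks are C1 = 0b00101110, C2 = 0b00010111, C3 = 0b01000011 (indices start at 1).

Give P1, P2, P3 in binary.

P1 = 0b00010011, P2 = 0b10111110, P3 = 0b11010011

CBC decryption: P_i = D(K, C_i) ⊕ C_{i−1}, with C_{0} = IV.
P1: D(K, 0b00101110) = 0b10101001; 0b10101001 ⊕ 0b10111010 = 0b00010011.
P2: D(K, 0b00010111) = 0b10010000; 0b10010000 ⊕ 0b00101110 = 0b10111110.
P3: D(K, 0b01000011) = 0b11000100; 0b11000100 ⊕ 0b00010111 = 0b11010011.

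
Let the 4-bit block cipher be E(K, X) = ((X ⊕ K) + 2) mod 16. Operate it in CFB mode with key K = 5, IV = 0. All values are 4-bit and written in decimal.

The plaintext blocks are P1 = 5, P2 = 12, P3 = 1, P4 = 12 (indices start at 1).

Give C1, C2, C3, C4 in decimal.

C1 = 2, C2 = 5, C3 = 3, C4 = 4

CFB encryption: C_i = P_i ⊕ E(K, C_{i−1}), with C_{0} = IV.
C1: E(K, 0) = 7; 5 ⊕ 7 = 2.
C2: E(K, 2) = 9; 12 ⊕ 9 = 5.
C3: E(K, 5) = 2; 1 ⊕ 2 = 3.
C4: E(K, 3) = 8; 12 ⊕ 8 = 4.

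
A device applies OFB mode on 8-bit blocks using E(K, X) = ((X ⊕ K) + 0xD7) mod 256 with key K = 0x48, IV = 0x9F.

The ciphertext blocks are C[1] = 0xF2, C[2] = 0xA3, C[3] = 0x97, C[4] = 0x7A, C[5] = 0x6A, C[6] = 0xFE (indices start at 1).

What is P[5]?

OFB decryption: S_i = E(K, S_{i−1}) with S_{0} = IV; P_i = C_i ⊕ S_i.
P[1]: S = E(K, 0x9F) = 0xAE; 0xF2 ⊕ 0xAE = 0x5C.
P[2]: S = E(K, 0xAE) = 0xBD; 0xA3 ⊕ 0xBD = 0x1E.
P[3]: S = E(K, 0xBD) = 0xCC; 0x97 ⊕ 0xCC = 0x5B.
P[4]: S = E(K, 0xCC) = 0x5B; 0x7A ⊕ 0x5B = 0x21.
P[5]: S = E(K, 0x5B) = 0xEA; 0x6A ⊕ 0xEA = 0x80.

P[5] = 0x80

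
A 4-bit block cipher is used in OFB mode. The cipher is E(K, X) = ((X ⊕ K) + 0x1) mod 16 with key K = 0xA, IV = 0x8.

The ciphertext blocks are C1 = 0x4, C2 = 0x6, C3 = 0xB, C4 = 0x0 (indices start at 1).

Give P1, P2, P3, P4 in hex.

P1 = 0x7, P2 = 0xC, P3 = 0xA, P4 = 0xC

OFB decryption: S_i = E(K, S_{i−1}) with S_{0} = IV; P_i = C_i ⊕ S_i.
P1: S = E(K, 0x8) = 0x3; 0x4 ⊕ 0x3 = 0x7.
P2: S = E(K, 0x3) = 0xA; 0x6 ⊕ 0xA = 0xC.
P3: S = E(K, 0xA) = 0x1; 0xB ⊕ 0x1 = 0xA.
P4: S = E(K, 0x1) = 0xC; 0x0 ⊕ 0xC = 0xC.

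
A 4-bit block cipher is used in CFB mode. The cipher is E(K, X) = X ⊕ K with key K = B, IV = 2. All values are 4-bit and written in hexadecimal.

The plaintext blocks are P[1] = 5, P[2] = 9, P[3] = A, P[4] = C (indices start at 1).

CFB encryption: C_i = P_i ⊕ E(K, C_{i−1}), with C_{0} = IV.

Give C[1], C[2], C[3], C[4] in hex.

C[1] = C, C[2] = E, C[3] = F, C[4] = 8

C[1]: E(K, 2) = 9; 5 ⊕ 9 = C.
C[2]: E(K, C) = 7; 9 ⊕ 7 = E.
C[3]: E(K, E) = 5; A ⊕ 5 = F.
C[4]: E(K, F) = 4; C ⊕ 4 = 8.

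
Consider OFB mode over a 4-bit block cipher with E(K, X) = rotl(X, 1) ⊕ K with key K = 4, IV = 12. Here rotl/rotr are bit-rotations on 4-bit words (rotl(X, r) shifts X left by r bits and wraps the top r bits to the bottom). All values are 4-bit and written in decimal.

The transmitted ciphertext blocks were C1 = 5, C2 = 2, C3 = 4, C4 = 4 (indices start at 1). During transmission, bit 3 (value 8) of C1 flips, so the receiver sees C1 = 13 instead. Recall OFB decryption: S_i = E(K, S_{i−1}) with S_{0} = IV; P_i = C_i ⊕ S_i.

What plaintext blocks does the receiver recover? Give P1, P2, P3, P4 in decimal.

P1 = 0, P2 = 13, P3 = 15, P4 = 7

Only C1 changed, to 13. In OFB, a change in C_i flips the same bit in P_i only; the keystream is unaffected. Decrypting the received ciphertext:
P1: S = E(K, 12) = 13; 13 ⊕ 13 = 0.
P2: S = E(K, 13) = 15; 2 ⊕ 15 = 13.
P3: S = E(K, 15) = 11; 4 ⊕ 11 = 15.
P4: S = E(K, 11) = 3; 4 ⊕ 3 = 7.
Blocks that differ from the original plaintext: P1.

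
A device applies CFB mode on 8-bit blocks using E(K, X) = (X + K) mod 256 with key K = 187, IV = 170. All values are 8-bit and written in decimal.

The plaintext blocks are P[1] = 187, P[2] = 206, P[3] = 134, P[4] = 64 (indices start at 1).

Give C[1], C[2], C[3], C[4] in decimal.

CFB encryption: C_i = P_i ⊕ E(K, C_{i−1}), with C_{0} = IV.
C[1]: E(K, 170) = 101; 187 ⊕ 101 = 222.
C[2]: E(K, 222) = 153; 206 ⊕ 153 = 87.
C[3]: E(K, 87) = 18; 134 ⊕ 18 = 148.
C[4]: E(K, 148) = 79; 64 ⊕ 79 = 15.

C[1] = 222, C[2] = 87, C[3] = 148, C[4] = 15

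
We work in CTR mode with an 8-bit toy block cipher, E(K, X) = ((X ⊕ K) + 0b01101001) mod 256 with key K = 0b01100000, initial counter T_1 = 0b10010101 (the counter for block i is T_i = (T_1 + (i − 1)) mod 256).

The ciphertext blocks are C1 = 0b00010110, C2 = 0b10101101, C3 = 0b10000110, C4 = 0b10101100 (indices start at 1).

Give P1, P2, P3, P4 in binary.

P1 = 0b01001000, P2 = 0b11110010, P3 = 0b11100110, P4 = 0b11001101

CTR decryption: S_i = E(K, T_i) where T_i is the counter for block i; P_i = C_i ⊕ S_i.
P1: T = 0b10010101, S = E(K, T) = 0b01011110; 0b00010110 ⊕ 0b01011110 = 0b01001000.
P2: T = 0b10010110, S = E(K, T) = 0b01011111; 0b10101101 ⊕ 0b01011111 = 0b11110010.
P3: T = 0b10010111, S = E(K, T) = 0b01100000; 0b10000110 ⊕ 0b01100000 = 0b11100110.
P4: T = 0b10011000, S = E(K, T) = 0b01100001; 0b10101100 ⊕ 0b01100001 = 0b11001101.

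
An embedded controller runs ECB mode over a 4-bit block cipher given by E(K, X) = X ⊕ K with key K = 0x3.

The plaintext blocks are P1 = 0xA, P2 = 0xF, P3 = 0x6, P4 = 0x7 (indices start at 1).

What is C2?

C2 = 0xC

ECB encryption: C_i = E(K, P_i).
C2: E(K, 0xF) = 0xC.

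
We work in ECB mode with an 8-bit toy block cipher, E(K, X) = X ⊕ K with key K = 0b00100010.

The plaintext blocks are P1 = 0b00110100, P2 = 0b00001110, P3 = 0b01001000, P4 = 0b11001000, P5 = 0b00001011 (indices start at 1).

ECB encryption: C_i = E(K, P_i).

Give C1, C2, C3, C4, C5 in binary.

C1: E(K, 0b00110100) = 0b00010110.
C2: E(K, 0b00001110) = 0b00101100.
C3: E(K, 0b01001000) = 0b01101010.
C4: E(K, 0b11001000) = 0b11101010.
C5: E(K, 0b00001011) = 0b00101001.

C1 = 0b00010110, C2 = 0b00101100, C3 = 0b01101010, C4 = 0b11101010, C5 = 0b00101001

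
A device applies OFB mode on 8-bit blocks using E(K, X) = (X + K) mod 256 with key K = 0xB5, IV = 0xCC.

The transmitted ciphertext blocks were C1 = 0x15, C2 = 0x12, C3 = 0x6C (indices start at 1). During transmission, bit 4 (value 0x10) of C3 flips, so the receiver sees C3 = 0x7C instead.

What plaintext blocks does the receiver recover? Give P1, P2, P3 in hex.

OFB decryption: S_i = E(K, S_{i−1}) with S_{0} = IV; P_i = C_i ⊕ S_i.
Only C3 changed, to 0x7C. In OFB, a change in C_i flips the same bit in P_i only; the keystream is unaffected. Decrypting the received ciphertext:
P1: S = E(K, 0xCC) = 0x81; 0x15 ⊕ 0x81 = 0x94.
P2: S = E(K, 0x81) = 0x36; 0x12 ⊕ 0x36 = 0x24.
P3: S = E(K, 0x36) = 0xEB; 0x7C ⊕ 0xEB = 0x97.
Blocks that differ from the original plaintext: P3.

P1 = 0x94, P2 = 0x24, P3 = 0x97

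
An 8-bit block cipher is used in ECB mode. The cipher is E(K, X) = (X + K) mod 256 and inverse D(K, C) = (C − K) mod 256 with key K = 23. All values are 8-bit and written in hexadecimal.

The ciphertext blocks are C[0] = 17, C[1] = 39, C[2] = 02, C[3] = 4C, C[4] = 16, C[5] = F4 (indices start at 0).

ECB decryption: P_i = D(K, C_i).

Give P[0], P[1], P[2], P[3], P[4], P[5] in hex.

P[0]: D(K, 17) = F4.
P[1]: D(K, 39) = 16.
P[2]: D(K, 02) = DF.
P[3]: D(K, 4C) = 29.
P[4]: D(K, 16) = F3.
P[5]: D(K, F4) = D1.

P[0] = F4, P[1] = 16, P[2] = DF, P[3] = 29, P[4] = F3, P[5] = D1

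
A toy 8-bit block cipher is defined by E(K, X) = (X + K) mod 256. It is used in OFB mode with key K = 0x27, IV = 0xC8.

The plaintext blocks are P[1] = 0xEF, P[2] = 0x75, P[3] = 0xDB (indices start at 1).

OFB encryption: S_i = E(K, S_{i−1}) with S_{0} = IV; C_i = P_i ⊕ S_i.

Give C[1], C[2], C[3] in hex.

C[1] = 0x00, C[2] = 0x63, C[3] = 0xE6

C[1]: S = E(K, 0xC8) = 0xEF; 0xEF ⊕ 0xEF = 0x00.
C[2]: S = E(K, 0xEF) = 0x16; 0x75 ⊕ 0x16 = 0x63.
C[3]: S = E(K, 0x16) = 0x3D; 0xDB ⊕ 0x3D = 0xE6.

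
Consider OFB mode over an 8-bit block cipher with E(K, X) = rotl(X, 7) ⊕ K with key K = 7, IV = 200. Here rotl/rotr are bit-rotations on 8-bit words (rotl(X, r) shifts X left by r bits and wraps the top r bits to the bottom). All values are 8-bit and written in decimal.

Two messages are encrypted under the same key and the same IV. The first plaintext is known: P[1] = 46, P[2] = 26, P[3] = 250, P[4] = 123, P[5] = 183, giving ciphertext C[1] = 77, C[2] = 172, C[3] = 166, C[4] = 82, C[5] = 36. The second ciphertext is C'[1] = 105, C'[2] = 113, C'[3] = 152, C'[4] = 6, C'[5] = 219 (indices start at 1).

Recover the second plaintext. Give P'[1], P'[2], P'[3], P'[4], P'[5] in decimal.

In OFB with a reused IV, both messages share the same keystream S_i, so C_i ⊕ C'_i = P_i ⊕ P'_i and thus P'_i = P_i ⊕ C_i ⊕ C'_i.
P'[1]: 46 ⊕ 77 ⊕ 105 = 10.
P'[2]: 26 ⊕ 172 ⊕ 113 = 199.
P'[3]: 250 ⊕ 166 ⊕ 152 = 196.
P'[4]: 123 ⊕ 82 ⊕ 6 = 47.
P'[5]: 183 ⊕ 36 ⊕ 219 = 72.

P'[1] = 10, P'[2] = 199, P'[3] = 196, P'[4] = 47, P'[5] = 72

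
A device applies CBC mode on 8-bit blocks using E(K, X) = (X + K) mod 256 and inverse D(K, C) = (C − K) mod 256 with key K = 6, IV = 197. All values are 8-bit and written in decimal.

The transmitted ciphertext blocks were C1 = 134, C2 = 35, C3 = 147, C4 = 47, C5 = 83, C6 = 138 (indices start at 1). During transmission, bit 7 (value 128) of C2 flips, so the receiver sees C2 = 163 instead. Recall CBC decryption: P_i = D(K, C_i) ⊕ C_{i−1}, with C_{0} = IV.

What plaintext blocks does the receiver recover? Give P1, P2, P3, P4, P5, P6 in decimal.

Only C2 changed, to 163. In CBC, a change in C_i garbles P_i and flips the same bit in P_{i+1}. Decrypting the received ciphertext:
P1: D(K, 134) = 128; 128 ⊕ 197 = 69.
P2: D(K, 163) = 157; 157 ⊕ 134 = 27.
P3: D(K, 147) = 141; 141 ⊕ 163 = 46.
P4: D(K, 47) = 41; 41 ⊕ 147 = 186.
P5: D(K, 83) = 77; 77 ⊕ 47 = 98.
P6: D(K, 138) = 132; 132 ⊕ 83 = 215.
Blocks that differ from the original plaintext: P2, P3.

P1 = 69, P2 = 27, P3 = 46, P4 = 186, P5 = 98, P6 = 215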